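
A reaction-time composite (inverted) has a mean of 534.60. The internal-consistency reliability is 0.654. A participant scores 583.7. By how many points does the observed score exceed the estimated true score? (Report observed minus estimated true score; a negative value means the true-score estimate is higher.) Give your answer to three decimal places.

T̂ = ρX + (1 − ρ)μ
  = 0.654 × 583.7 + 0.346 × 534.60
  = 381.7398 + 184.97160
  = 566.71140
  ≈ 566.7114
X − T̂ = 583.7 − 566.7114 = 16.9886 → 16.989

16.989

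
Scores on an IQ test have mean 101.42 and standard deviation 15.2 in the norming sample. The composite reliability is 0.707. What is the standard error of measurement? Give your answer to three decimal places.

8.228

SEM = SD · √(1 − ρ) = 15.2 × √0.293 = 15.2 × 0.5413 = 8.2277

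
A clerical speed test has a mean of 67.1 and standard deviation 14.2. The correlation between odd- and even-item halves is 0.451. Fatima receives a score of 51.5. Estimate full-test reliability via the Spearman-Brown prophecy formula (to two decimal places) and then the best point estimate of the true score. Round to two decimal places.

57.43

Spearman-Brown: ρ = 2r/(1 + r) = 2(0.451)/(1 + 0.451) = 0.9020/1.451 = 0.6216 → 0.62
Kelley's formula gives T̂ = 0.62·51.5 + 0.38·67.1 = 31.930 + 25.498 = 57.428.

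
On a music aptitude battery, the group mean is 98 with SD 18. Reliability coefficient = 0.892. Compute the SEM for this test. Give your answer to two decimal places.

SEM = SD · √(1 − ρ) = 18 × √0.108 = 18 × 0.3286 = 5.915

5.92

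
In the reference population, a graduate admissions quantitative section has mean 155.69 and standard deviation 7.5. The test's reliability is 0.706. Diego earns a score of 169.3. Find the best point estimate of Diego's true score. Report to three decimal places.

T̂ = ρX + (1 − ρ)μ
  = 0.706 × 169.3 + 0.294 × 155.69
  = 119.5258 + 45.77286
  = 165.2987
  ≈ 165.299

165.299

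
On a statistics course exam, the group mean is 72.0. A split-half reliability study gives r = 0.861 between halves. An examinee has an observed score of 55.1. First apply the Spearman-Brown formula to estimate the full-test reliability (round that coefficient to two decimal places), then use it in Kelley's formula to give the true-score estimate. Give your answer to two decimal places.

56.28

Spearman-Brown: ρ = 2r/(1 + r) = 2(0.861)/(1 + 0.861) = 1.7220/1.861 = 0.9253 → 0.93
T̂ = ρX + (1 − ρ)μ
  = 0.93 × 55.1 + 0.07 × 72.0
  = 51.243 + 5.040
  = 56.283
  ≈ 56.28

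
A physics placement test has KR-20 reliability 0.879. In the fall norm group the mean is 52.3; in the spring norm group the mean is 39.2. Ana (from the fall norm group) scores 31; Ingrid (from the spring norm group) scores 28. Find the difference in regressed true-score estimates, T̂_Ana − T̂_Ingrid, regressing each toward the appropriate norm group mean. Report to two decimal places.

4.22

T̂_Ana = 0.879(31) + 0.121(52.3) = 33.5773
T̂_Ingrid = 0.879(28) + 0.121(39.2) = 29.3552
Difference = 33.5773 − 29.3552 = 4.2221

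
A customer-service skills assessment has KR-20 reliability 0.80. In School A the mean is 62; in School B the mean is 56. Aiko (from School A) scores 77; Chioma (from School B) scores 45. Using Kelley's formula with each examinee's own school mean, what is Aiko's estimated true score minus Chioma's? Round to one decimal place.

26.8

T̂_Aiko = 0.80(77) + 0.20(62) = 74.000
T̂_Chioma = 0.80(45) + 0.20(56) = 47.200
Difference = 74.000 − 47.200 = 26.800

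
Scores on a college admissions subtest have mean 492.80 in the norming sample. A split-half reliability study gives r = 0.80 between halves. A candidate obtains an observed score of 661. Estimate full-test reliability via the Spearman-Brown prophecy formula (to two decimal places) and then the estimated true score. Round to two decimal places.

Spearman-Brown: ρ = 2r/(1 + r) = 2(0.80)/(1 + 0.80) = 1.600/1.80 = 0.8889 → 0.89
T̂ = ρX + (1 − ρ)μ
  = 0.89 × 661 + 0.11 × 492.80
  = 588.29 + 54.2080
  = 642.498
  ≈ 642.50

642.50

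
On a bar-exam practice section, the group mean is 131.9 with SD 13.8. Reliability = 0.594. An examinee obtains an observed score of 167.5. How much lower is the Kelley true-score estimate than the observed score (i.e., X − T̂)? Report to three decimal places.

14.454

T̂ = 0.594(167.5) + 0.406(131.9) = 99.4950 + 53.5514 = 153.04640 → 153.0464
X − T̂ = 167.5 − 153.0464 = 14.4536 → 14.454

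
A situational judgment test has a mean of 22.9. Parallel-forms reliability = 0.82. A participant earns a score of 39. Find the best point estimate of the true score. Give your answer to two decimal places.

36.10

T̂ = ρX + (1 − ρ)μ
  = 0.82 × 39 + 0.18 × 22.9
  = 31.98 + 4.122
  = 36.102
  ≈ 36.10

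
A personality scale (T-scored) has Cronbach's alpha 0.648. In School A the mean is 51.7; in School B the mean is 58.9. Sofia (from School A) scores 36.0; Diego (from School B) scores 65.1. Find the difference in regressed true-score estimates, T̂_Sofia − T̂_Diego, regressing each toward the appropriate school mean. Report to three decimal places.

T̂_Sofia = 0.648(36.0) + 0.352(51.7) = 41.52640
T̂_Diego = 0.648(65.1) + 0.352(58.9) = 62.91760
Difference = 41.52640 − 62.91760 = -21.39120

-21.391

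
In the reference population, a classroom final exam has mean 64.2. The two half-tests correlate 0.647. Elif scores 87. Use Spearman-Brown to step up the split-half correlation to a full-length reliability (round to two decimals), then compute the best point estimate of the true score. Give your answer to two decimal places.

Spearman-Brown: ρ = 2r/(1 + r) = 2(0.647)/(1 + 0.647) = 1.2940/1.647 = 0.7857 → 0.79
Regress the observed score toward the mean by the unreliability: T̂ = 0.79·87 + 0.21·64.2 = 68.73 + 13.482 = 82.212.

82.21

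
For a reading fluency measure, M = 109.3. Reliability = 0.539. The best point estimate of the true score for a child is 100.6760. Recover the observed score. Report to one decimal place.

93.3

T̂ = ρX + (1 − ρ)μ  ⇒  X = (T̂ − (1 − ρ)μ) / ρ
X = (100.6760 − 0.461 × 109.3) / 0.539 = (100.6760 − 50.3873) / 0.539 = 50.2887 / 0.539 = 93.300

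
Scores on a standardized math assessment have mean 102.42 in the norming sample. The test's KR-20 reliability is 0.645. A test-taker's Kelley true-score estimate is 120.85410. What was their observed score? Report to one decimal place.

131.0

T̂ = ρX + (1 − ρ)μ  ⇒  X = (T̂ − (1 − ρ)μ) / ρ
X = (120.85410 − 0.355 × 102.42) / 0.645 = (120.85410 − 36.35910) / 0.645 = 84.49500 / 0.645 = 131.000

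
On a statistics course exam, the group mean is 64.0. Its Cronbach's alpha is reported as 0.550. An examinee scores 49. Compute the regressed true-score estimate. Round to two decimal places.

Kelley's formula gives T̂ = 0.550·49 + 0.450·64.0 = 26.950 + 28.8000 = 55.750.

55.75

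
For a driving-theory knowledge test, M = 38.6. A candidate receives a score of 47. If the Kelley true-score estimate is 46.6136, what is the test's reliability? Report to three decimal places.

T̂ = ρX + (1 − ρ)μ  ⇒  T̂ − μ = ρ(X − μ)
ρ = (T̂ − μ)/(X − μ) = (46.6136 − 38.6) / (47 − 38.6) = 8.0136 / 8.4 = 0.95400

0.954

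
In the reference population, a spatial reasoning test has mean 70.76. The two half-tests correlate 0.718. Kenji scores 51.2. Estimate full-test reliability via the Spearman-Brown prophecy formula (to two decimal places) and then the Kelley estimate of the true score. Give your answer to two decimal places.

54.33

Spearman-Brown: ρ = 2r/(1 + r) = 2(0.718)/(1 + 0.718) = 1.4360/1.718 = 0.8359 → 0.84
T̂ = ρX + (1 − ρ)μ
  = 0.84 × 51.2 + 0.16 × 70.76
  = 43.008 + 11.3216
  = 54.330
  ≈ 54.33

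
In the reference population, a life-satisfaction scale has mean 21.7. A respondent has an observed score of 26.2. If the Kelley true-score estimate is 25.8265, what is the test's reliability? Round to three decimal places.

T̂ = ρX + (1 − ρ)μ  ⇒  T̂ − μ = ρ(X − μ)
ρ = (T̂ − μ)/(X − μ) = (25.8265 − 21.7) / (26.2 − 21.7) = 4.1265 / 4.5 = 0.91700

0.917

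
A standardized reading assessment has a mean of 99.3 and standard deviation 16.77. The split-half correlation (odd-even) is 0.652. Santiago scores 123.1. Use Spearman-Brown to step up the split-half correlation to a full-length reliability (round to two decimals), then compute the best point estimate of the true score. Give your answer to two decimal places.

118.10

Spearman-Brown: ρ = 2r/(1 + r) = 2(0.652)/(1 + 0.652) = 1.3040/1.652 = 0.7893 → 0.79
Weight the observed score by reliability and the mean by (1 − reliability): T̂ = 0.79·123.1 + 0.21·99.3 = 97.249 + 20.853 = 118.102.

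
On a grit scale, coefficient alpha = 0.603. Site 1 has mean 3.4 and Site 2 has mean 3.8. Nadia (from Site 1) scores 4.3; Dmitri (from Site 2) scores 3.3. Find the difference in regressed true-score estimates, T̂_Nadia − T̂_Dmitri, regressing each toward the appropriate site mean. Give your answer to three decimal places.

0.444

T̂_Nadia = 0.603(4.3) + 0.397(3.4) = 3.94270
T̂_Dmitri = 0.603(3.3) + 0.397(3.8) = 3.49850
Difference = 3.94270 − 3.49850 = 0.44420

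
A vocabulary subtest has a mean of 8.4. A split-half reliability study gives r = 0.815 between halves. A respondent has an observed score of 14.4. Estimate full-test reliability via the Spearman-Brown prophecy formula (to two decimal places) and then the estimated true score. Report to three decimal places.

13.800

Spearman-Brown: ρ = 2r/(1 + r) = 2(0.815)/(1 + 0.815) = 1.6300/1.815 = 0.8981 → 0.90
T̂ = 0.90(14.4) + 0.10(8.4) = 12.960 + 0.840 = 13.8000 → 13.800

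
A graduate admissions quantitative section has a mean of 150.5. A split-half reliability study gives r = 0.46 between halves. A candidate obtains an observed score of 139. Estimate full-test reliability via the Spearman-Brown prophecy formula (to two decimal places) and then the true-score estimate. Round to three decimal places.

Spearman-Brown: ρ = 2r/(1 + r) = 2(0.46)/(1 + 0.46) = 0.920/1.46 = 0.6301 → 0.63
T̂ = ρX + (1 − ρ)μ
  = 0.63 × 139 + 0.37 × 150.5
  = 87.57 + 55.685
  = 143.2550
  ≈ 143.255

143.255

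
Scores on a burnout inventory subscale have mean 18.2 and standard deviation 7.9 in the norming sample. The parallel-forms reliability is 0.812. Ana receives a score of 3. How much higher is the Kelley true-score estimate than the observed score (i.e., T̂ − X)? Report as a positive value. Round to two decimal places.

2.86

T̂ = 0.812(3) + 0.188(18.2) = 2.436 + 3.4216 = 5.8576 → 5.858
T̂ − X = 5.858 − 3 = 2.858 → 2.86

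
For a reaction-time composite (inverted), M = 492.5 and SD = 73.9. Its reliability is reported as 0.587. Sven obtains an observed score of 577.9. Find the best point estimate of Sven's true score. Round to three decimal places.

542.630

T̂ = ρX + (1 − ρ)μ
  = 0.587 × 577.9 + 0.413 × 492.5
  = 339.2273 + 203.4025
  = 542.6298
  ≈ 542.630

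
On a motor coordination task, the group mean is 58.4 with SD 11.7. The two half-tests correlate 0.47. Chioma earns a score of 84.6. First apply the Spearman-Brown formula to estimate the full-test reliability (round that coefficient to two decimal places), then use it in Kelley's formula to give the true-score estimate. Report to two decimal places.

Spearman-Brown: ρ = 2r/(1 + r) = 2(0.47)/(1 + 0.47) = 0.940/1.47 = 0.6395 → 0.64
Kelley's formula gives T̂ = 0.64·84.6 + 0.36·58.4 = 54.144 + 21.024 = 75.168.

75.17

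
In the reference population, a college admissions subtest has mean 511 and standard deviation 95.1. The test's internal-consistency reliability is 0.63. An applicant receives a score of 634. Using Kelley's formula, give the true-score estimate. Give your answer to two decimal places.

T̂ = 0.63(634) + 0.37(511) = 399.42 + 189.07 = 588.490 → 588.49

588.49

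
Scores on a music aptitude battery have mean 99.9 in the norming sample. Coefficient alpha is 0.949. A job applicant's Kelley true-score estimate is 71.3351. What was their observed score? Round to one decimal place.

T̂ = ρX + (1 − ρ)μ  ⇒  X = (T̂ − (1 − ρ)μ) / ρ
X = (71.3351 − 0.051 × 99.9) / 0.949 = (71.3351 − 5.0949) / 0.949 = 66.2402 / 0.949 = 69.800

69.8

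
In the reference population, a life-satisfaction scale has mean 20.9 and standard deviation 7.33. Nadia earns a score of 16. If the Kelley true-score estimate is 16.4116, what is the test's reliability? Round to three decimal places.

0.916

T̂ = ρX + (1 − ρ)μ  ⇒  T̂ − μ = ρ(X − μ)
ρ = (T̂ − μ)/(X − μ) = (16.4116 − 20.9) / (16 − 20.9) = -4.4884 / -4.9 = 0.91600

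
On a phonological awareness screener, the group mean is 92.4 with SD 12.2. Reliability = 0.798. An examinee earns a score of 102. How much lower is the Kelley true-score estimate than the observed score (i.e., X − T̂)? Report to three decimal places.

1.939

Kelley's formula gives T̂ = 0.798·102 + 0.202·92.4 = 81.396 + 18.6648 = 100.06080.
X − T̂ = 102 − 100.0608 = 1.9392 → 1.939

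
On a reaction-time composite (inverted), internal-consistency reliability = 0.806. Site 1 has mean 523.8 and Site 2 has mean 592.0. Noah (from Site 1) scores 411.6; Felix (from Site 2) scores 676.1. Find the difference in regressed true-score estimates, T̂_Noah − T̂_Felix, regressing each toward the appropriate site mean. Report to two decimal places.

-226.42

T̂_Noah = 0.806(411.6) + 0.194(523.8) = 433.3668
T̂_Felix = 0.806(676.1) + 0.194(592.0) = 659.7846
Difference = 433.3668 − 659.7846 = -226.4178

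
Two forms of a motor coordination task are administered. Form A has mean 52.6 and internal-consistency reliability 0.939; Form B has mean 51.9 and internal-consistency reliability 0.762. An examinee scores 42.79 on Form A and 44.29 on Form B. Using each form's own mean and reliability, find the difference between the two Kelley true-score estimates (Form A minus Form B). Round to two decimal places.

T̂_A = 0.939(42.79) + 0.061(52.6) = 43.3884
T̂_B = 0.762(44.29) + 0.238(51.9) = 46.1012
T̂_A − T̂_B = -2.7128

-2.71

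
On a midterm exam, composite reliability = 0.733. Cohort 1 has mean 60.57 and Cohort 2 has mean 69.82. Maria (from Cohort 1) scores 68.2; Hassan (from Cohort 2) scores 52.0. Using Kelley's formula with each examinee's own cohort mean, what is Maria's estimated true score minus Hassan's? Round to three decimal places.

9.405

T̂_Maria = 0.733(68.2) + 0.267(60.57) = 66.16279
T̂_Hassan = 0.733(52.0) + 0.267(69.82) = 56.75794
Difference = 66.16279 − 56.75794 = 9.40485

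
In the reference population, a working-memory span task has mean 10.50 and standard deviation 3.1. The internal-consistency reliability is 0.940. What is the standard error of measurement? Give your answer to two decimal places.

SEM = SD · √(1 − ρ) = 3.1 × √0.060 = 3.1 × 0.2449 = 0.759

0.76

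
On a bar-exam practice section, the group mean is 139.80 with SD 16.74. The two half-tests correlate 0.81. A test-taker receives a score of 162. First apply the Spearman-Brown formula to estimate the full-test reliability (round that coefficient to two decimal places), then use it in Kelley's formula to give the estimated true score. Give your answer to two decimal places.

Spearman-Brown: ρ = 2r/(1 + r) = 2(0.81)/(1 + 0.81) = 1.620/1.81 = 0.8950 → 0.90
T̂ = 0.90(162) + 0.10(139.80) = 145.80 + 13.9800 = 159.780 → 159.78

159.78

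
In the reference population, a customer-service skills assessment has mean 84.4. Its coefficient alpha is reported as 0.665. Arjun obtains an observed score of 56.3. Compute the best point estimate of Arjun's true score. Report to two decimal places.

65.71

Regress the observed score toward the mean by the unreliability: T̂ = 0.665·56.3 + 0.335·84.4 = 37.4395 + 28.2740 = 65.714.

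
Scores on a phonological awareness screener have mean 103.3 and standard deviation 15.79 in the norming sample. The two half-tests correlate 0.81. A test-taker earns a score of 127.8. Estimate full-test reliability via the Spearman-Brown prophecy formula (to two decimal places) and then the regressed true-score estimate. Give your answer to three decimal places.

125.350

Spearman-Brown: ρ = 2r/(1 + r) = 2(0.81)/(1 + 0.81) = 1.620/1.81 = 0.8950 → 0.90
Weight the observed score by reliability and the mean by (1 − reliability): T̂ = 0.90·127.8 + 0.10·103.3 = 115.020 + 10.330 = 125.3500.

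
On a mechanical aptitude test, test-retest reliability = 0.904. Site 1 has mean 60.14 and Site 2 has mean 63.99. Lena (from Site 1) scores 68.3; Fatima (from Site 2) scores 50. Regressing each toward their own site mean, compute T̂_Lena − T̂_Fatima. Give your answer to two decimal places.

T̂_Lena = 0.904(68.3) + 0.096(60.14) = 67.5166
T̂_Fatima = 0.904(50) + 0.096(63.99) = 51.3430
Difference = 67.5166 − 51.3430 = 16.1736

16.17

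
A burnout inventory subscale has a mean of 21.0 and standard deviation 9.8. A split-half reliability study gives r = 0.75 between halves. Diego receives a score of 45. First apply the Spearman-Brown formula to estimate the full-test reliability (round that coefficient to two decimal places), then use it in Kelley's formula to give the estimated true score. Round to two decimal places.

41.64

Spearman-Brown: ρ = 2r/(1 + r) = 2(0.75)/(1 + 0.75) = 1.500/1.75 = 0.8571 → 0.86
Regress the observed score toward the mean by the unreliability: T̂ = 0.86·45 + 0.14·21.0 = 38.70 + 2.940 = 41.640.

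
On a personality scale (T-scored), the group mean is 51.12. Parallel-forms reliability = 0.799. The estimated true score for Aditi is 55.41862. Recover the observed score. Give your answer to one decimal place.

T̂ = ρX + (1 − ρ)μ  ⇒  X = (T̂ − (1 − ρ)μ) / ρ
X = (55.41862 − 0.201 × 51.12) / 0.799 = (55.41862 − 10.27512) / 0.799 = 45.14350 / 0.799 = 56.500

56.5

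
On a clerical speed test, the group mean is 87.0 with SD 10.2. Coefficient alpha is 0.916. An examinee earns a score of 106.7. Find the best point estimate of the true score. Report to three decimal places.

T̂ = 0.916(106.7) + 0.084(87.0) = 97.7372 + 7.3080 = 105.0452 → 105.045

105.045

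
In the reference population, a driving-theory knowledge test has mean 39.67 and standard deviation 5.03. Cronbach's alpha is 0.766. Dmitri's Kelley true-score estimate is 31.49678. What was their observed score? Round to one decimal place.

T̂ = ρX + (1 − ρ)μ  ⇒  X = (T̂ − (1 − ρ)μ) / ρ
X = (31.49678 − 0.234 × 39.67) / 0.766 = (31.49678 − 9.28278) / 0.766 = 22.21400 / 0.766 = 29.000

29.0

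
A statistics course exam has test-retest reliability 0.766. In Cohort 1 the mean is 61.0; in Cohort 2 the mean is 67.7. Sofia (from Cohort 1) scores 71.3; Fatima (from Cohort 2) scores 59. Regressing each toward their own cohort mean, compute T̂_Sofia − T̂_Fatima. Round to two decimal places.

7.85

T̂_Sofia = 0.766(71.3) + 0.234(61.0) = 68.8898
T̂_Fatima = 0.766(59) + 0.234(67.7) = 61.0358
Difference = 68.8898 − 61.0358 = 7.8540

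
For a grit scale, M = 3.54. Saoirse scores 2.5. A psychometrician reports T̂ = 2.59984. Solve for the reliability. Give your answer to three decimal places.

T̂ = ρX + (1 − ρ)μ  ⇒  T̂ − μ = ρ(X − μ)
ρ = (T̂ − μ)/(X − μ) = (2.59984 − 3.54) / (2.5 − 3.54) = -0.94016 / -1.04 = 0.90400

0.904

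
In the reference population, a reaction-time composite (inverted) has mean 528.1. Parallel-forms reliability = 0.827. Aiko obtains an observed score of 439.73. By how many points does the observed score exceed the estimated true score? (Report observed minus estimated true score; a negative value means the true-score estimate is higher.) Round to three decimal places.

-15.288

T̂ = 0.827(439.73) + 0.173(528.1) = 363.65671 + 91.3613 = 455.01801 → 455.0180
X − T̂ = 439.73 − 455.0180 = -15.2880 → -15.288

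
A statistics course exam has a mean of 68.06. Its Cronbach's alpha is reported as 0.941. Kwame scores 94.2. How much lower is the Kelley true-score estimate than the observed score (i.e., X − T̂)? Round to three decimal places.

Regress the observed score toward the mean by the unreliability: T̂ = 0.941·94.2 + 0.059·68.06 = 88.6422 + 4.01554 = 92.65774.
X − T̂ = 94.2 − 92.6577 = 1.5423 → 1.542

1.542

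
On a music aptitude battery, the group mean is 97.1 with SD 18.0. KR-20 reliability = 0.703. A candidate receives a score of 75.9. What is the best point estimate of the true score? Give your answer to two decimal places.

Weight the observed score by reliability and the mean by (1 − reliability): T̂ = 0.703·75.9 + 0.297·97.1 = 53.3577 + 28.8387 = 82.196.

82.20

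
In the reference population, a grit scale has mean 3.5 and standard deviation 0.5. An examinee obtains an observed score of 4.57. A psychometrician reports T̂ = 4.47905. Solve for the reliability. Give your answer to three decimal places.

T̂ = ρX + (1 − ρ)μ  ⇒  T̂ − μ = ρ(X − μ)
ρ = (T̂ − μ)/(X − μ) = (4.47905 − 3.5) / (4.57 − 3.5) = 0.97905 / 1.07 = 0.91500

0.915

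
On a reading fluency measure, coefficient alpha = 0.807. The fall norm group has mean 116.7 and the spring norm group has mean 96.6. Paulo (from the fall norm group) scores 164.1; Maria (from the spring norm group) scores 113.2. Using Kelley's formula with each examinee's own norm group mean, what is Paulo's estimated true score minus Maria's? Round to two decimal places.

T̂_Paulo = 0.807(164.1) + 0.193(116.7) = 154.9518
T̂_Maria = 0.807(113.2) + 0.193(96.6) = 109.9962
Difference = 154.9518 − 109.9962 = 44.9556

44.96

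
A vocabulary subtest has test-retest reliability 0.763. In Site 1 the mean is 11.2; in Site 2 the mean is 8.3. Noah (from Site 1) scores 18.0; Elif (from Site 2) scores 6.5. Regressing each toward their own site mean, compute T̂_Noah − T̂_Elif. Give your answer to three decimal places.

9.462

T̂_Noah = 0.763(18.0) + 0.237(11.2) = 16.38840
T̂_Elif = 0.763(6.5) + 0.237(8.3) = 6.92660
Difference = 16.38840 − 6.92660 = 9.46180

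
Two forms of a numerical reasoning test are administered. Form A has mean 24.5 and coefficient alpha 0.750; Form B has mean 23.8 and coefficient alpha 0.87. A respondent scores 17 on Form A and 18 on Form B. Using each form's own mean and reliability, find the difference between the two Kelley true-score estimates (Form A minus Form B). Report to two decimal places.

T̂_A = 0.750(17) + 0.250(24.5) = 18.8750
T̂_B = 0.87(18) + 0.13(23.8) = 18.7540
T̂_A − T̂_B = 0.1210

0.12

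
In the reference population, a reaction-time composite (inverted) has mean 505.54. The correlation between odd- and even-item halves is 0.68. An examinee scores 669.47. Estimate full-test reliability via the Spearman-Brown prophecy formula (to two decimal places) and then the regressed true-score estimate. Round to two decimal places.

Spearman-Brown: ρ = 2r/(1 + r) = 2(0.68)/(1 + 0.68) = 1.360/1.68 = 0.8095 → 0.81
T̂ = ρX + (1 − ρ)μ
  = 0.81 × 669.47 + 0.19 × 505.54
  = 542.2707 + 96.0526
  = 638.323
  ≈ 638.32

638.32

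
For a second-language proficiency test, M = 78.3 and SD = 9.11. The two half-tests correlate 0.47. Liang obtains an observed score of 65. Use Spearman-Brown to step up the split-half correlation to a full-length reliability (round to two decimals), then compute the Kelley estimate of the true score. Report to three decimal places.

69.788

Spearman-Brown: ρ = 2r/(1 + r) = 2(0.47)/(1 + 0.47) = 0.940/1.47 = 0.6395 → 0.64
Kelley's formula gives T̂ = 0.64·65 + 0.36·78.3 = 41.60 + 28.188 = 69.7880.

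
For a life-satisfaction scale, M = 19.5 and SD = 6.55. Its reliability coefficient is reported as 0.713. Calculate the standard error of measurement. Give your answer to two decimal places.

3.51

SEM = SD · √(1 − ρ) = 6.55 × √0.287 = 6.55 × 0.5357 = 3.509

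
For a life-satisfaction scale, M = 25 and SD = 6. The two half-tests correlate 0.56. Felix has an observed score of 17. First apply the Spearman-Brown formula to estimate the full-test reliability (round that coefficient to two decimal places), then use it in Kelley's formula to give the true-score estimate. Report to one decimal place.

19.2

Spearman-Brown: ρ = 2r/(1 + r) = 2(0.56)/(1 + 0.56) = 1.120/1.56 = 0.7179 → 0.72
T̂ = ρX + (1 − ρ)μ
  = 0.72 × 17 + 0.28 × 25
  = 12.24 + 7.00
  = 19.24
  ≈ 19.2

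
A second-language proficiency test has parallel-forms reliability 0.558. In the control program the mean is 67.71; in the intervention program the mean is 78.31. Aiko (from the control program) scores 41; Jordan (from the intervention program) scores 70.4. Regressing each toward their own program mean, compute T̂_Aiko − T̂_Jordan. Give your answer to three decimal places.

T̂_Aiko = 0.558(41) + 0.442(67.71) = 52.80582
T̂_Jordan = 0.558(70.4) + 0.442(78.31) = 73.89622
Difference = 52.80582 − 73.89622 = -21.09040

-21.090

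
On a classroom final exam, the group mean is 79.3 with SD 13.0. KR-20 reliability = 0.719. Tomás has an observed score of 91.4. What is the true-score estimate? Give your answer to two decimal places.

T̂ = ρX + (1 − ρ)μ
  = 0.719 × 91.4 + 0.281 × 79.3
  = 65.7166 + 22.2833
  = 88.000
  ≈ 88.00

88.00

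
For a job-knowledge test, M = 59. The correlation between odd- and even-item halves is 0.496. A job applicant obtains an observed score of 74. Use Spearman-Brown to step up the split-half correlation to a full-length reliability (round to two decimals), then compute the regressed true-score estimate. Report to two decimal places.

68.90

Spearman-Brown: ρ = 2r/(1 + r) = 2(0.496)/(1 + 0.496) = 0.9920/1.496 = 0.6631 → 0.66
T̂ = ρX + (1 − ρ)μ
  = 0.66 × 74 + 0.34 × 59
  = 48.84 + 20.06
  = 68.900
  ≈ 68.90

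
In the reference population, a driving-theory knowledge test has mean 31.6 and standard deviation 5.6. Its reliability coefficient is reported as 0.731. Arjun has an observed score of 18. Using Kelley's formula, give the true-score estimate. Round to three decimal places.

21.658

Weight the observed score by reliability and the mean by (1 − reliability): T̂ = 0.731·18 + 0.269·31.6 = 13.158 + 8.5004 = 21.6584.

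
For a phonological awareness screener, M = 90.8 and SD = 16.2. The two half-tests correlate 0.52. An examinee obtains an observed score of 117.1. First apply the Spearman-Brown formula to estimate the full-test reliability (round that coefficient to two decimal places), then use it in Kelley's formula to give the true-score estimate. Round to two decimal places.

Spearman-Brown: ρ = 2r/(1 + r) = 2(0.52)/(1 + 0.52) = 1.040/1.52 = 0.6842 → 0.68
T̂ = 0.68(117.1) + 0.32(90.8) = 79.628 + 29.056 = 108.684 → 108.68

108.68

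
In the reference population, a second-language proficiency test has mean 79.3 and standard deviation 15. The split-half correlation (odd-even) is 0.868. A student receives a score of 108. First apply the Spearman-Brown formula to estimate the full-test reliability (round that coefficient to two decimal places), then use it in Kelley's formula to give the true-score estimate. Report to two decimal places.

Spearman-Brown: ρ = 2r/(1 + r) = 2(0.868)/(1 + 0.868) = 1.7360/1.868 = 0.9293 → 0.93
T̂ = 0.93(108) + 0.07(79.3) = 100.44 + 5.551 = 105.991 → 105.99

105.99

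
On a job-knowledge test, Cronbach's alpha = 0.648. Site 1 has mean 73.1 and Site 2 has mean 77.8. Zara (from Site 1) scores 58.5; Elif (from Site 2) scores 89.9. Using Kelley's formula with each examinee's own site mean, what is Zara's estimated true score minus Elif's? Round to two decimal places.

-22.00

T̂_Zara = 0.648(58.5) + 0.352(73.1) = 63.6392
T̂_Elif = 0.648(89.9) + 0.352(77.8) = 85.6408
Difference = 63.6392 − 85.6408 = -22.0016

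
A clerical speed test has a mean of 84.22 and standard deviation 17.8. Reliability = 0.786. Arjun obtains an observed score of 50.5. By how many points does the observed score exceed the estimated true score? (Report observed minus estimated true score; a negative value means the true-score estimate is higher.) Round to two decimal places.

-7.22

T̂ = 0.786(50.5) + 0.214(84.22) = 39.6930 + 18.02308 = 57.7161 → 57.716
X − T̂ = 50.5 − 57.716 = -7.216 → -7.22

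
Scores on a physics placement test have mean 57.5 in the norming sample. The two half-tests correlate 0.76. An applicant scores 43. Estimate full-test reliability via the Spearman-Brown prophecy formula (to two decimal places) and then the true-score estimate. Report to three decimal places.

Spearman-Brown: ρ = 2r/(1 + r) = 2(0.76)/(1 + 0.76) = 1.520/1.76 = 0.8636 → 0.86
T̂ = ρX + (1 − ρ)μ
  = 0.86 × 43 + 0.14 × 57.5
  = 36.98 + 8.050
  = 45.0300
  ≈ 45.030

45.030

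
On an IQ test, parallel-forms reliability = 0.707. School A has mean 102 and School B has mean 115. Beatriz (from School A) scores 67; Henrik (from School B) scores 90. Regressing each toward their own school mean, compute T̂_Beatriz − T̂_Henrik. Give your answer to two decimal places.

T̂_Beatriz = 0.707(67) + 0.293(102) = 77.2550
T̂_Henrik = 0.707(90) + 0.293(115) = 97.3250
Difference = 77.2550 − 97.3250 = -20.0700

-20.07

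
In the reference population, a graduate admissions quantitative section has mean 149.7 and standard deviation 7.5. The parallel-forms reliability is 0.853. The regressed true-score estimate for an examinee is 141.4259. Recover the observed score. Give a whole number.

T̂ = ρX + (1 − ρ)μ  ⇒  X = (T̂ − (1 − ρ)μ) / ρ
X = (141.4259 − 0.147 × 149.7) / 0.853 = (141.4259 − 22.0059) / 0.853 = 119.4200 / 0.853 = 140.00

140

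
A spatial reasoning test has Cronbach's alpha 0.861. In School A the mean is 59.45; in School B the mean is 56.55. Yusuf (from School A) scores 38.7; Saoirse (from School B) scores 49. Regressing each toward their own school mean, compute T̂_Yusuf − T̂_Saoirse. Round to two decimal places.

-8.47

T̂_Yusuf = 0.861(38.7) + 0.139(59.45) = 41.5843
T̂_Saoirse = 0.861(49) + 0.139(56.55) = 50.0495
Difference = 41.5843 − 50.0495 = -8.4652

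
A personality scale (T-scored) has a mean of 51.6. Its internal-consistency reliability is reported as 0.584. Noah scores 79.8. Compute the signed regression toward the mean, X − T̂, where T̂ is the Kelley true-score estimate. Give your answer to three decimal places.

T̂ = 0.584(79.8) + 0.416(51.6) = 46.6032 + 21.4656 = 68.06880 → 68.0688
X − T̂ = 79.8 − 68.0688 = 11.7312 → 11.731

11.731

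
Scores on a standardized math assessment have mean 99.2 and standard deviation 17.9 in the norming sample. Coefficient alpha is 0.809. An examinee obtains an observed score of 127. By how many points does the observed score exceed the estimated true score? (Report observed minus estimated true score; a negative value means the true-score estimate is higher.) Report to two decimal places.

T̂ = ρX + (1 − ρ)μ
  = 0.809 × 127 + 0.191 × 99.2
  = 102.743 + 18.9472
  = 121.6902
  ≈ 121.690
X − T̂ = 127 − 121.690 = 5.310 → 5.31

5.31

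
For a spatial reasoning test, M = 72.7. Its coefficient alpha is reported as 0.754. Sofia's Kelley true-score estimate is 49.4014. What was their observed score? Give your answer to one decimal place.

41.8

T̂ = ρX + (1 − ρ)μ  ⇒  X = (T̂ − (1 − ρ)μ) / ρ
X = (49.4014 − 0.246 × 72.7) / 0.754 = (49.4014 − 17.8842) / 0.754 = 31.5172 / 0.754 = 41.800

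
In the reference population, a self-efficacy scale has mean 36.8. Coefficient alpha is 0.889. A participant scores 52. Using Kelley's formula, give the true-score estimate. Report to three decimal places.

50.313

Weight the observed score by reliability and the mean by (1 − reliability): T̂ = 0.889·52 + 0.111·36.8 = 46.228 + 4.0848 = 50.3128.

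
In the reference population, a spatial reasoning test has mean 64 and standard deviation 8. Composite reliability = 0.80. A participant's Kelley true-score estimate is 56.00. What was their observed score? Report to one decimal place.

T̂ = ρX + (1 − ρ)μ  ⇒  X = (T̂ − (1 − ρ)μ) / ρ
X = (56.00 − 0.20 × 64) / 0.80 = (56.00 − 12.80) / 0.80 = 43.20 / 0.80 = 54.000

54.0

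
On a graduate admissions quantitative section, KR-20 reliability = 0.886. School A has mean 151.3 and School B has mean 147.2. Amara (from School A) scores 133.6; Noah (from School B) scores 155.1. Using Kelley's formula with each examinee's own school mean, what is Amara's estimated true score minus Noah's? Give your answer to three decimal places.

-18.582

T̂_Amara = 0.886(133.6) + 0.114(151.3) = 135.61780
T̂_Noah = 0.886(155.1) + 0.114(147.2) = 154.19940
Difference = 135.61780 − 154.19940 = -18.58160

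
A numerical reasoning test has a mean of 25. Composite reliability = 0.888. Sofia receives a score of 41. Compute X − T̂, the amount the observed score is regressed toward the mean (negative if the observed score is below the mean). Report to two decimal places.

1.79

Kelley's formula gives T̂ = 0.888·41 + 0.112·25 = 36.408 + 2.800 = 39.2080.
X − T̂ = 41 − 39.208 = 1.792 → 1.79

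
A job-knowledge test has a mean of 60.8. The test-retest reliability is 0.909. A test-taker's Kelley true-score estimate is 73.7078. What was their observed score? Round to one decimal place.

T̂ = ρX + (1 − ρ)μ  ⇒  X = (T̂ − (1 − ρ)μ) / ρ
X = (73.7078 − 0.091 × 60.8) / 0.909 = (73.7078 − 5.5328) / 0.909 = 68.1750 / 0.909 = 75.000

75.0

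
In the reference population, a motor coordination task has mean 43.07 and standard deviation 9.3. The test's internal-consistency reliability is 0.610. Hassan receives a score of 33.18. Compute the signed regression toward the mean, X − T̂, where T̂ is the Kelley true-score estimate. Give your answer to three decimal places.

T̂ = ρX + (1 − ρ)μ
  = 0.610 × 33.18 + 0.390 × 43.07
  = 20.23980 + 16.79730
  = 37.03710
  ≈ 37.0371
X − T̂ = 33.18 − 37.0371 = -3.8571 → -3.857

-3.857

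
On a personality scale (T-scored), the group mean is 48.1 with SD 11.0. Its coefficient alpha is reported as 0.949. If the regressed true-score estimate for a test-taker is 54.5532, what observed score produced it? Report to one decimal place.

54.9

T̂ = ρX + (1 − ρ)μ  ⇒  X = (T̂ − (1 − ρ)μ) / ρ
X = (54.5532 − 0.051 × 48.1) / 0.949 = (54.5532 − 2.4531) / 0.949 = 52.1001 / 0.949 = 54.900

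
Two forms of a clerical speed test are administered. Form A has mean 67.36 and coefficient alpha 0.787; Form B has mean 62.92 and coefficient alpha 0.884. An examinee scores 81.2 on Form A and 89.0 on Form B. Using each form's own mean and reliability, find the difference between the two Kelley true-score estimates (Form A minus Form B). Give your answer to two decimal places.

T̂_A = 0.787(81.2) + 0.213(67.36) = 78.2521
T̂_B = 0.884(89.0) + 0.116(62.92) = 85.9747
T̂_A − T̂_B = -7.7226

-7.72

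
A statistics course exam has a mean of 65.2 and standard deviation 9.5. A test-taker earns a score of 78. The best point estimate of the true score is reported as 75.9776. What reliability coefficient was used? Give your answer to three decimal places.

T̂ = ρX + (1 − ρ)μ  ⇒  T̂ − μ = ρ(X − μ)
ρ = (T̂ − μ)/(X − μ) = (75.9776 − 65.2) / (78 − 65.2) = 10.7776 / 12.8 = 0.84200

0.842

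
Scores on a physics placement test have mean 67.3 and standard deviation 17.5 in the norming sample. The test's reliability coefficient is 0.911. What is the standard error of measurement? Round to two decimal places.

5.22

SEM = SD · √(1 − ρ) = 17.5 × √0.089 = 17.5 × 0.2983 = 5.221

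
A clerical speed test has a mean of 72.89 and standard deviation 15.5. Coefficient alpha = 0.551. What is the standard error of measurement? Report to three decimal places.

10.386

SEM = SD · √(1 − ρ) = 15.5 × √0.449 = 15.5 × 0.6701 = 10.3862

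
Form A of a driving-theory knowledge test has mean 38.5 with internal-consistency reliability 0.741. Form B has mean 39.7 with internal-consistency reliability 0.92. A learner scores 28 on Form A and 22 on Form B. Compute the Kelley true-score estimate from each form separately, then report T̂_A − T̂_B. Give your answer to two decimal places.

T̂_A = 0.741(28) + 0.259(38.5) = 30.7195
T̂_B = 0.92(22) + 0.08(39.7) = 23.4160
T̂_A − T̂_B = 7.3035

7.30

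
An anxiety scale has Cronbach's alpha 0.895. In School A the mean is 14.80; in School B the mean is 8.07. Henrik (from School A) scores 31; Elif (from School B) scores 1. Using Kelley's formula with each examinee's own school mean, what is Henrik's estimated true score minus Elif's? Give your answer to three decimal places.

27.557

T̂_Henrik = 0.895(31) + 0.105(14.80) = 29.29900
T̂_Elif = 0.895(1) + 0.105(8.07) = 1.74235
Difference = 29.29900 − 1.74235 = 27.55665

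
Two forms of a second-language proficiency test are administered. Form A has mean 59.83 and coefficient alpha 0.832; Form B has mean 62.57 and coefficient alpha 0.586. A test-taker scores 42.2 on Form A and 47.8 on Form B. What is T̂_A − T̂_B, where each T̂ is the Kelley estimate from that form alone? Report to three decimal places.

-8.753

T̂_A = 0.832(42.2) + 0.168(59.83) = 45.16184
T̂_B = 0.586(47.8) + 0.414(62.57) = 53.91478
T̂_A − T̂_B = -8.75294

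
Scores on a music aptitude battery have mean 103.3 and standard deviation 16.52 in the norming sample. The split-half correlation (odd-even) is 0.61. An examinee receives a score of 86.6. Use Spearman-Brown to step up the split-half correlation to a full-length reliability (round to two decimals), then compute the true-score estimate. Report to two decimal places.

90.61

Spearman-Brown: ρ = 2r/(1 + r) = 2(0.61)/(1 + 0.61) = 1.220/1.61 = 0.7578 → 0.76
T̂ = 0.76(86.6) + 0.24(103.3) = 65.816 + 24.792 = 90.608 → 90.61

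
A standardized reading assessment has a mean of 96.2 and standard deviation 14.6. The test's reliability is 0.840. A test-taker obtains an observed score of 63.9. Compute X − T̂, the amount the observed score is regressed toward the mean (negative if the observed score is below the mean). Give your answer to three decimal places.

T̂ = ρX + (1 − ρ)μ
  = 0.840 × 63.9 + 0.160 × 96.2
  = 53.6760 + 15.3920
  = 69.06800
  ≈ 69.0680
X − T̂ = 63.9 − 69.0680 = -5.1680 → -5.168

-5.168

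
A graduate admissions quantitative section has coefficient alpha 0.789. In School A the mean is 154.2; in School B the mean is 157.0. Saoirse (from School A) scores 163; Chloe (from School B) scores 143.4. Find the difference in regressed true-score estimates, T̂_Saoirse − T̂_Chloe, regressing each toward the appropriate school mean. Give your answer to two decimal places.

14.87

T̂_Saoirse = 0.789(163) + 0.211(154.2) = 161.1432
T̂_Chloe = 0.789(143.4) + 0.211(157.0) = 146.2696
Difference = 161.1432 − 146.2696 = 14.8736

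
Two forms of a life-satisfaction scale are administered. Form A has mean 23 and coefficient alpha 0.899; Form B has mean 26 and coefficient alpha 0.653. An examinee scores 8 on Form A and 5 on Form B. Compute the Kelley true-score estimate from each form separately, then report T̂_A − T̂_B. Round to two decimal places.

-2.77

T̂_A = 0.899(8) + 0.101(23) = 9.5150
T̂_B = 0.653(5) + 0.347(26) = 12.2870
T̂_A − T̂_B = -2.7720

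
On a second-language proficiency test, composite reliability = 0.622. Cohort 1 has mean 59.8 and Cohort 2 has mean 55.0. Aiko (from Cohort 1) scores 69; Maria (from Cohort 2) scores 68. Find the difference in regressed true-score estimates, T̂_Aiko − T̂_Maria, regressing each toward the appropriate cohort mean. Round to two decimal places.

T̂_Aiko = 0.622(69) + 0.378(59.8) = 65.5224
T̂_Maria = 0.622(68) + 0.378(55.0) = 63.0860
Difference = 65.5224 − 63.0860 = 2.4364

2.44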